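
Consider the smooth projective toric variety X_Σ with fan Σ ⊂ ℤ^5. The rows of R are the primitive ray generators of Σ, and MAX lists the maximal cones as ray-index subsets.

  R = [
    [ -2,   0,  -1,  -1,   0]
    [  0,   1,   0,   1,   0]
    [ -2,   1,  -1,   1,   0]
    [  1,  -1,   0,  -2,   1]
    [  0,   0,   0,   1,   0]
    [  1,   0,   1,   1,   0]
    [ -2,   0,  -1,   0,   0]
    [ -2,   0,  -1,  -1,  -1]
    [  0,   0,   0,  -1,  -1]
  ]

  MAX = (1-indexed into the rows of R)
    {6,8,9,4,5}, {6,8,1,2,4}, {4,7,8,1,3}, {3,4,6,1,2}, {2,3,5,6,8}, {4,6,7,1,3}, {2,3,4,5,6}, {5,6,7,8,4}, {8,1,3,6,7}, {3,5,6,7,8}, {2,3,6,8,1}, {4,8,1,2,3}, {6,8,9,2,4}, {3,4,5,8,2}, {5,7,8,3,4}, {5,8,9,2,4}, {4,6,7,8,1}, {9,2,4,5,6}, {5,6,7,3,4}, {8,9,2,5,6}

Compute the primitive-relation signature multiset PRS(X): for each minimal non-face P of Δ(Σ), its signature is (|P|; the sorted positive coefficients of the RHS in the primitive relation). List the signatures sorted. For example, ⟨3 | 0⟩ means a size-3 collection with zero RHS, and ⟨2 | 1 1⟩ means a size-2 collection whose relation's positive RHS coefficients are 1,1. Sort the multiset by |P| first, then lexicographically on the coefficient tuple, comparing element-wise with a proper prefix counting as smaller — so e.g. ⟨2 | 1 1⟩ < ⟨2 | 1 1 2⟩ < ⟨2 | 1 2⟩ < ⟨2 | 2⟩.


7 minimal non-faces of Δ(Σ) (on 9 rays):

  • {1,5}:  v_{1} + v_{5} = v_{7}  ⇒ sig = ⟨2 | 1⟩
  • {2,7}:  v_{2} + v_{7} = v_{3}  ⇒ sig = ⟨2 | 1⟩
  • {7,9}:  v_{7} + v_{9} = v_{8}  ⇒ sig = ⟨2 | 1⟩
  • {3,9}:  v_{3} + v_{9} = v_{2} + v_{8}  ⇒ sig = ⟨2 | 1 1⟩
  • {1,9}:  v_{1} + v_{9} = v_{2} + v_{4} + v_{6} + 2·v_{8}  ⇒ sig = ⟨2 | 1 1 1 2⟩
  • {3,4,6,8}:  v_{3} + v_{4} + v_{6} + v_{8} = v_{1}  ⇒ sig = ⟨4 | 1⟩
  • {2,4,5,6,8}:  v_{2} + v_{4} + v_{5} + v_{6} + v_{8} = 0  ⇒ sig = ⟨5 | 0⟩

Signatures (|P|; sorted positive RHS coefficients), sorted:
{ ⟨2 | 1⟩ ×3,  ⟨2 | 1 1⟩,  ⟨2 | 1 1 1 2⟩,  ⟨4 | 1⟩,  ⟨5 | 0⟩ }


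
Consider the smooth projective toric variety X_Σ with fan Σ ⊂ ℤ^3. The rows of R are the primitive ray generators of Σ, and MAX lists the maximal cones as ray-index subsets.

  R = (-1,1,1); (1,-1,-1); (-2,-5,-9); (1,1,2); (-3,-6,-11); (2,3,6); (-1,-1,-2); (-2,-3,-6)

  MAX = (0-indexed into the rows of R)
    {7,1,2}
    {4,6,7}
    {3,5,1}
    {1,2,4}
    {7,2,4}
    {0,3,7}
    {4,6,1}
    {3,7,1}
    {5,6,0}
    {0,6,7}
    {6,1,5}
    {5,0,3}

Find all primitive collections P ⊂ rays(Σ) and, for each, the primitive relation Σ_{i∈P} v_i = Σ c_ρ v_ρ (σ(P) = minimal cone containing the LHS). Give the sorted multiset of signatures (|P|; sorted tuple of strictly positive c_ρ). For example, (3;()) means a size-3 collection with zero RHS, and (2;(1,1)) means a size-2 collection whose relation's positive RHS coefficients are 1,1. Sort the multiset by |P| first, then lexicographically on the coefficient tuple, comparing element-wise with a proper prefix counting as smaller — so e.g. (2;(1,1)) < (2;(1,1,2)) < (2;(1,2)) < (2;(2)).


Σ has 12 primitive collections:

  {0,1}:  v_{0} + v_{1} = 0  ⇒ sig = (2;())
  {3,6}:  v_{3} + v_{6} = 0  ⇒ sig = (2;())
  {5,7}:  v_{5} + v_{7} = 0  ⇒ sig = (2;())
  {2,6}:  v_{2} + v_{6} = v_{4}  ⇒ sig = (2;(1))
  {3,4}:  v_{3} + v_{4} = v_{2}  ⇒ sig = (2;(1))
  {0,2}:  v_{0} + v_{2} = v_{6} + v_{7}  ⇒ sig = (2;(1,1))
  {2,3}:  v_{2} + v_{3} = v_{1} + v_{7}  ⇒ sig = (2;(1,1))
  {2,5}:  v_{2} + v_{5} = v_{1} + v_{6}  ⇒ sig = (2;(1,1))
  {0,4}:  v_{0} + v_{4} = 2·v_{6} + v_{7}  ⇒ sig = (2;(1,2))
  {4,5}:  v_{4} + v_{5} = v_{1} + 2·v_{6}  ⇒ sig = (2;(1,2))
  {1,6,7}:  v_{1} + v_{6} + v_{7} = v_{2}  ⇒ sig = (3;(1))
  {1,4,7}:  v_{1} + v_{4} + v_{7} = 2·v_{2}  ⇒ sig = (3;(2))

Signatures (|P|; sorted positive RHS coefficients), sorted:
    |P|=2: 10 collections, coeffs (), (), (), (1), (1), (1,1), (1,1), (1,1), (1,2), (1,2)
    |P|=3: 2 collections, coeffs (1), (2)


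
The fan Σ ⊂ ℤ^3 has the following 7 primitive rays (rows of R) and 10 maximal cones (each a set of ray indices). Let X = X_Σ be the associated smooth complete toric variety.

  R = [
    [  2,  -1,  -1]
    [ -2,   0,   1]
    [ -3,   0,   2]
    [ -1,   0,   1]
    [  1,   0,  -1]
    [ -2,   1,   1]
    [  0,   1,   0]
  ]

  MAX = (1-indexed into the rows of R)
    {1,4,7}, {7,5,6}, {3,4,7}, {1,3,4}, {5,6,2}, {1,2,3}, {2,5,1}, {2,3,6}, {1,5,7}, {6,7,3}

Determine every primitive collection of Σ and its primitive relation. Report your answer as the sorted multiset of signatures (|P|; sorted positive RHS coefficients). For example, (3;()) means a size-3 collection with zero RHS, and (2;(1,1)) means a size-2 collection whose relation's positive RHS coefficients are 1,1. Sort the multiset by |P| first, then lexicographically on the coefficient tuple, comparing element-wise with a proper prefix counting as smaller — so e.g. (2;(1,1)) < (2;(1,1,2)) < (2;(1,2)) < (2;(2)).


7 minimal non-faces of Δ(Σ) (on 7 rays):

  {1,6}:  v_{1} + v_{6} = 0  so sig = (2;())
  {4,5}:  v_{4} + v_{5} = 0  so sig = (2;())
  {2,4}:  v_{2} + v_{4} = v_{3}  so sig = (2;(1))
  {2,7}:  v_{2} + v_{7} = v_{6}  so sig = (2;(1))
  {3,5}:  v_{3} + v_{5} = v_{2}  so sig = (2;(1))
  {4,6}:  v_{4} + v_{6} = v_{3} + v_{7}  so sig = (2;(1,1))
  {1,3,7}:  v_{1} + v_{3} + v_{7} = v_{4}  so sig = (3;(1))

Hence PRS(X_Σ) =
{ (2;()) ×2,  (2;(1)) ×3,  (2;(1,1)),  (3;(1)) }


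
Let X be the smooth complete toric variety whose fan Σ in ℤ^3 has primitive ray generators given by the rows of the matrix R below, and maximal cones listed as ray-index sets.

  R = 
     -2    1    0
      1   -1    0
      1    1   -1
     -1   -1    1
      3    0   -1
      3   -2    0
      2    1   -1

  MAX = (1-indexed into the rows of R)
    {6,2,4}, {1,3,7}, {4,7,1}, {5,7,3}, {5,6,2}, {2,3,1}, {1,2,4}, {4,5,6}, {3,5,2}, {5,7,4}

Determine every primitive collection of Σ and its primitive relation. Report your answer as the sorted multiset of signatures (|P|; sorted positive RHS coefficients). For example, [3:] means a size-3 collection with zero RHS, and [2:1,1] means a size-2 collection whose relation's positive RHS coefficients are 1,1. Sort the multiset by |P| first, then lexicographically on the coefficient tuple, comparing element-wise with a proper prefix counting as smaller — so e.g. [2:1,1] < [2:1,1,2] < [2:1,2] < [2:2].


7 collections generate NE(X_Σ); each relation:

  P={3,4}:  v_{3} + v_{4} = 0  ⇒ sig = [2:]
  P={1,5}:  v_{1} + v_{5} = v_{3}  ⇒ sig = [2:1]
  P={1,6}:  v_{1} + v_{6} = v_{2}  ⇒ sig = [2:1]
  P={2,7}:  v_{2} + v_{7} = v_{5}  ⇒ sig = [2:1]
  P={3,6}:  v_{3} + v_{6} = v_{2} + v_{5}  ⇒ sig = [2:1,1]
  P={6,7}:  v_{6} + v_{7} = v_{4} + 2·v_{5}  ⇒ sig = [2:1,2]
  P={2,4,5}:  v_{2} + v_{4} + v_{5} = v_{6}  ⇒ sig = [3:1]

Sorted signature multiset PRS(X):
[[2:], [2:1], [2:1], [2:1], [2:1,1], [2:1,2], [3:1]]


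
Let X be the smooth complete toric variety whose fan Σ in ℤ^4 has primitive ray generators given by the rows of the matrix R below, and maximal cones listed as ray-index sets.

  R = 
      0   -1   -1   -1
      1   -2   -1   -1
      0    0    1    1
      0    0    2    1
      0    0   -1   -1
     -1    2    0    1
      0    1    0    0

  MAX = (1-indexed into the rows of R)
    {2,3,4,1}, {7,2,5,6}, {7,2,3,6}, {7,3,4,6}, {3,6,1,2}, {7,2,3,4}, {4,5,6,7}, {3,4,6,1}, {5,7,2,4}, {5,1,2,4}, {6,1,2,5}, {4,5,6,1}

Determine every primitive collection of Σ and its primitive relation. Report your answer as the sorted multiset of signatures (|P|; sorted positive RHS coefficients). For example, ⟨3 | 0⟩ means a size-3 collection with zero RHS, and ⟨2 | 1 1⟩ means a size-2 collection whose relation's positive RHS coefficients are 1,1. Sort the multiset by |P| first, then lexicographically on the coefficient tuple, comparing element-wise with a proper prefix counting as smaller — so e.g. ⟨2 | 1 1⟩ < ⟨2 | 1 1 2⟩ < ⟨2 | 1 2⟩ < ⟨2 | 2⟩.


3 collections generate NE(X_Σ); each relation:

  P={3,5}:  v_{3} + v_{5} = 0 — sig = ⟨2 | 0⟩
  P={1,7}:  v_{1} + v_{7} = v_{5} — sig = ⟨2 | 1⟩
  P={2,4,6}:  v_{2} + v_{4} + v_{6} = v_{3} — sig = ⟨3 | 1⟩

so the primitive-relation signature multiset is
    ⟨2 | 0⟩
    ⟨2 | 1⟩
    ⟨3 | 1⟩


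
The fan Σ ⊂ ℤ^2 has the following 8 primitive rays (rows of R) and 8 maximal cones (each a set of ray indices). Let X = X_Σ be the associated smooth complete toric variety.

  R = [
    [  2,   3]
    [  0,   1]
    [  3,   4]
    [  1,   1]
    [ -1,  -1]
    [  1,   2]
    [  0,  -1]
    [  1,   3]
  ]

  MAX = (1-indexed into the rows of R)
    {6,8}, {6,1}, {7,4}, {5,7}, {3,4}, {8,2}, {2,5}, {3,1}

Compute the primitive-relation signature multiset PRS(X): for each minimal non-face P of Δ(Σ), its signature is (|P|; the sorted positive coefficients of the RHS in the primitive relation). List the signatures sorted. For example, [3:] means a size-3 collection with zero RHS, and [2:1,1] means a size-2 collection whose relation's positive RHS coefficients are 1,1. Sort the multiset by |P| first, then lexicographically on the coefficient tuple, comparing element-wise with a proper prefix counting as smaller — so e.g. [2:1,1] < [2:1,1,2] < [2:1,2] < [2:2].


20 collections generate NE(X_Σ); each relation:

  P={2,7}:  v_{2} + v_{7} = 0 ; sig = [2:]
  P={4,5}:  v_{4} + v_{5} = 0 ; sig = [2:]
  P={1,4}:  v_{1} + v_{4} = v_{3} ; sig = [2:1]
  P={1,5}:  v_{1} + v_{5} = v_{6} ; sig = [2:1]
  P={2,4}:  v_{2} + v_{4} = v_{6} ; sig = [2:1]
  P={2,6}:  v_{2} + v_{6} = v_{8} ; sig = [2:1]
  P={3,5}:  v_{3} + v_{5} = v_{1} ; sig = [2:1]
  P={4,6}:  v_{4} + v_{6} = v_{1} ; sig = [2:1]
  P={5,6}:  v_{5} + v_{6} = v_{2} ; sig = [2:1]
  P={6,7}:  v_{6} + v_{7} = v_{4} ; sig = [2:1]
  P={7,8}:  v_{7} + v_{8} = v_{6} ; sig = [2:1]
  P={2,3}:  v_{2} + v_{3} = v_{1} + v_{6} ; sig = [2:1,1]
  P={3,8}:  v_{3} + v_{8} = v_{1} + 2·v_{6} ; sig = [2:1,2]
  P={1,2}:  v_{1} + v_{2} = 2·v_{6} ; sig = [2:2]
  P={1,7}:  v_{1} + v_{7} = 2·v_{4} ; sig = [2:2]
  P={3,6}:  v_{3} + v_{6} = 2·v_{1} ; sig = [2:2]
  P={4,8}:  v_{4} + v_{8} = 2·v_{6} ; sig = [2:2]
  P={5,8}:  v_{5} + v_{8} = 2·v_{2} ; sig = [2:2]
  P={1,8}:  v_{1} + v_{8} = 3·v_{6} ; sig = [2:3]
  P={3,7}:  v_{3} + v_{7} = 3·v_{4} ; sig = [2:3]

Signatures (|P|; sorted positive RHS coefficients), sorted:
    |P|=2: 20 collections, coeffs (), (), (1), (1), (1), (1), (1), (1), (1), (1), (1), (1,1), (1,2), (2), (2), (2), (2), (2), (3), (3)


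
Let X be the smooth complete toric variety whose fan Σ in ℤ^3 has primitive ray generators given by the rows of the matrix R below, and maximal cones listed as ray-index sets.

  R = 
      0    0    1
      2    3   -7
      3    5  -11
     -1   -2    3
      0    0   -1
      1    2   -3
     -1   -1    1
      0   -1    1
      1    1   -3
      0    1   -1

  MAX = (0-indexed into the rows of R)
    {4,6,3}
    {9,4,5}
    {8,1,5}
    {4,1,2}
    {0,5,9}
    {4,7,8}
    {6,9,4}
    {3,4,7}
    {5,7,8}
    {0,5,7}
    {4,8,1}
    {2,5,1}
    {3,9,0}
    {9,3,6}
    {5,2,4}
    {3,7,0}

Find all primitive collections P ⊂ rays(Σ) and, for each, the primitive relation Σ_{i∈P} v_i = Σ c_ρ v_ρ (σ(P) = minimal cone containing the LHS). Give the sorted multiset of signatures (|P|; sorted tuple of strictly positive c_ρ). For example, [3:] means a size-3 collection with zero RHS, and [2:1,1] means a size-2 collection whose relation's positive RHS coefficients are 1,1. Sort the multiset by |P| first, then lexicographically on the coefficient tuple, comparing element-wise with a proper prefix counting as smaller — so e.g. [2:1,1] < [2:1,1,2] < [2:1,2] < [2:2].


|primitive collections| = 25. Relations:

  P = {0,4}:  v_{0} + v_{4} = 0  →  sig = [2:]
  P = {3,5}:  v_{3} + v_{5} = 0  →  sig = [2:]
  P = {7,9}:  v_{7} + v_{9} = 0  →  sig = [2:]
  P = {0,1}:  v_{0} + v_{1} = v_{5} + v_{8}  →  sig = [2:1,1]
  P = {0,2}:  v_{0} + v_{2} = v_{1} + v_{5}  →  sig = [2:1,1]
  P = {0,6}:  v_{0} + v_{6} = v_{3} + v_{9}  →  sig = [2:1,1]
  P = {0,8}:  v_{0} + v_{8} = v_{5} + v_{7}  →  sig = [2:1,1]
  P = {1,3}:  v_{1} + v_{3} = v_{4} + v_{8}  →  sig = [2:1,1]
  P = {2,3}:  v_{2} + v_{3} = v_{1} + v_{4}  →  sig = [2:1,1]
  P = {2,7}:  v_{2} + v_{7} = v_{1} + v_{8}  →  sig = [2:1,1]
  P = {3,8}:  v_{3} + v_{8} = v_{4} + v_{7}  →  sig = [2:1,1]
  P = {5,6}:  v_{5} + v_{6} = v_{4} + v_{9}  →  sig = [2:1,1]
  P = {6,7}:  v_{6} + v_{7} = v_{3} + v_{4}  →  sig = [2:1,1]
  P = {8,9}:  v_{8} + v_{9} = v_{4} + v_{5}  →  sig = [2:1,1]
  P = {1,6}:  v_{1} + v_{6} = 3·v_{4} + v_{5}  →  sig = [2:1,3]
  P = {1,7}:  v_{1} + v_{7} = 2·v_{8}  →  sig = [2:2]
  P = {2,8}:  v_{2} + v_{8} = 2·v_{1}  →  sig = [2:2]
  P = {6,8}:  v_{6} + v_{8} = 2·v_{4}  →  sig = [2:2]
  P = {1,9}:  v_{1} + v_{9} = 2·v_{4} + 2·v_{5}  →  sig = [2:2,2]
  P = {2,6}:  v_{2} + v_{6} = 4·v_{4} + 2·v_{5}  →  sig = [2:2,4]
  P = {2,9}:  v_{2} + v_{9} = 3·v_{4} + 3·v_{5}  →  sig = [2:3,3]
  P = {1,4,5}:  v_{1} + v_{4} + v_{5} = v_{2}  →  sig = [3:1]
  P = {3,4,9}:  v_{3} + v_{4} + v_{9} = v_{6}  →  sig = [3:1]
  P = {4,5,7}:  v_{4} + v_{5} + v_{7} = v_{8}  →  sig = [3:1]
  P = {4,5,8}:  v_{4} + v_{5} + v_{8} = v_{1}  →  sig = [3:1]

so the primitive-relation signature multiset is
    [2:]
    [2:]
    [2:]
    [2:1,1]
    [2:1,1]
    [2:1,1]
    [2:1,1]
    [2:1,1]
    [2:1,1]
    [2:1,1]
    [2:1,1]
    [2:1,1]
    [2:1,1]
    [2:1,1]
    [2:1,3]
    [2:2]
    [2:2]
    [2:2]
    [2:2,2]
    [2:2,4]
    [2:3,3]
    [3:1]
    [3:1]
    [3:1]
    [3:1]


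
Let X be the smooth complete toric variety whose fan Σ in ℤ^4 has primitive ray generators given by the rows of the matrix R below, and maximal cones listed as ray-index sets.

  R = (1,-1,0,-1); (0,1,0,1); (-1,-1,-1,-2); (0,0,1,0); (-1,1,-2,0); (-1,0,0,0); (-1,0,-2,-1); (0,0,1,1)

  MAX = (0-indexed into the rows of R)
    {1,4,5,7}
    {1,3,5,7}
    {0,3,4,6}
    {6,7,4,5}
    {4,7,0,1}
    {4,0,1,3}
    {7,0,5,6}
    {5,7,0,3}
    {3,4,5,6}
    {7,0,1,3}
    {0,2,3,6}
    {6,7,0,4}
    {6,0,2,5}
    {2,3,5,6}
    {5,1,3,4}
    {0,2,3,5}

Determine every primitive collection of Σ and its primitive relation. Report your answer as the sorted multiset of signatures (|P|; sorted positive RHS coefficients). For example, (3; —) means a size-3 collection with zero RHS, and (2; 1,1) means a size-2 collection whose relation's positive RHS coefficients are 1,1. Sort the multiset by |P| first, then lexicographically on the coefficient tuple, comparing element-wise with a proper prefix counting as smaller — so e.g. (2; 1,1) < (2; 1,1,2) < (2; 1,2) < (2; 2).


Σ has 9 primitive collections:

  • {1,6}:  v_{1} + v_{6} = v_{4} ; sig = (2; 1)
  • {1,2}:  v_{1} + v_{2} = v_{3} + v_{6} ; sig = (2; 1,1)
  • {2,4}:  v_{2} + v_{4} = v_{3} + 2·v_{6} ; sig = (2; 1,2)
  • {2,7}:  v_{2} + v_{7} = v_{0} + 2·v_{5} ; sig = (2; 1,2)
  • {0,1,5}:  v_{0} + v_{1} + v_{5} = 0 ; sig = (3; —)
  • {0,4,5}:  v_{0} + v_{4} + v_{5} = v_{6} ; sig = (3; 1)
  • {3,6,7}:  v_{3} + v_{6} + v_{7} = v_{5} ; sig = (3; 1)
  • {3,4,7}:  v_{3} + v_{4} + v_{7} = v_{1} + v_{5} ; sig = (3; 1,1)
  • {0,3,5,6}:  v_{0} + v_{3} + v_{5} + v_{6} = v_{2} ; sig = (4; 1)

Hence PRS(X_Σ) =
    |P|=2: 4 collections, coeffs (1), (1,1), (1,2), (1,2)
    |P|=3: 4 collections, coeffs (), (1), (1), (1,1)
    |P|=4: 1 collection, coeffs (1)


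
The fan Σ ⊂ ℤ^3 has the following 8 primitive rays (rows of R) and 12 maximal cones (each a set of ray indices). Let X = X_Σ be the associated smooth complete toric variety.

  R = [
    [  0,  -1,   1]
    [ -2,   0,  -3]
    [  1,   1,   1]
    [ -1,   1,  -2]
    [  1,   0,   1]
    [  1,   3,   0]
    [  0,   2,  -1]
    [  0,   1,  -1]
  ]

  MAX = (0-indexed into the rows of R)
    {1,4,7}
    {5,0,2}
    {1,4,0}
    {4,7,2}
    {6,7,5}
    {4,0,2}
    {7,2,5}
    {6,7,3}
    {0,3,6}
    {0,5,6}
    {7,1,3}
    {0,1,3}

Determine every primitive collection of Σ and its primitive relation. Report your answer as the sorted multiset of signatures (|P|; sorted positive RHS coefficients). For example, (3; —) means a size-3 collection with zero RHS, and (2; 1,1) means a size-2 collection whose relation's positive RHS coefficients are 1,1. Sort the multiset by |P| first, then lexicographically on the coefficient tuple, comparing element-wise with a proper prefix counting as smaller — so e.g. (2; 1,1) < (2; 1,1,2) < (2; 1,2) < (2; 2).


Δ(Σ) — 8 vertices, 10 min non-faces:

  P = {0,7}:  v_{0} + v_{7} = 0  ⇒ sig = (2; —)
  P = {1,2}:  v_{1} + v_{2} = v_{3}  ⇒ sig = (2; 1)
  P = {2,3}:  v_{2} + v_{3} = v_{6}  ⇒ sig = (2; 1)
  P = {2,6}:  v_{2} + v_{6} = v_{5}  ⇒ sig = (2; 1)
  P = {3,4}:  v_{3} + v_{4} = v_{7}  ⇒ sig = (2; 1)
  P = {1,5}:  v_{1} + v_{5} = v_{3} + v_{6}  ⇒ sig = (2; 1,1)
  P = {4,6}:  v_{4} + v_{6} = v_{2} + v_{7}  ⇒ sig = (2; 1,1)
  P = {4,5}:  v_{4} + v_{5} = 2·v_{2} + v_{7}  ⇒ sig = (2; 1,2)
  P = {1,6}:  v_{1} + v_{6} = 2·v_{3}  ⇒ sig = (2; 2)
  P = {3,5}:  v_{3} + v_{5} = 2·v_{6}  ⇒ sig = (2; 2)

Sorted signature multiset PRS(X):
    |P|=2: 10 collections, coeffs (), (1), (1), (1), (1), (1,1), (1,1), (1,2), (2), (2)


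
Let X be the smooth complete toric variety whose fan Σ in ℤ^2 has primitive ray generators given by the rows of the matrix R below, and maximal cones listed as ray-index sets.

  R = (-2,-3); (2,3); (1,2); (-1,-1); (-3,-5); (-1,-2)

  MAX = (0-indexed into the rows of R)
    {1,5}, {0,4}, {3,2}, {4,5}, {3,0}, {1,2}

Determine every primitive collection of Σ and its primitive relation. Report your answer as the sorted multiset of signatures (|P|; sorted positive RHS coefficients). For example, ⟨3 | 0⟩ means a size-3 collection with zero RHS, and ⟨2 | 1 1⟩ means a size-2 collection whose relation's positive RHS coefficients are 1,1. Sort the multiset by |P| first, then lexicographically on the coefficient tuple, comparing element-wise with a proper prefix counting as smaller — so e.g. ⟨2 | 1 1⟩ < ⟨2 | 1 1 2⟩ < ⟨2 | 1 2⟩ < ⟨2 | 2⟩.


The 9 primitive collections of Σ (r=6, n=2):

  P={0,1}:  v_{0} + v_{1} = 0  so sig = ⟨2 | 0⟩
  P={2,5}:  v_{2} + v_{5} = 0  so sig = ⟨2 | 0⟩
  P={0,2}:  v_{0} + v_{2} = v_{3}  so sig = ⟨2 | 1⟩
  P={0,5}:  v_{0} + v_{5} = v_{4}  so sig = ⟨2 | 1⟩
  P={1,3}:  v_{1} + v_{3} = v_{2}  so sig = ⟨2 | 1⟩
  P={1,4}:  v_{1} + v_{4} = v_{5}  so sig = ⟨2 | 1⟩
  P={2,4}:  v_{2} + v_{4} = v_{0}  so sig = ⟨2 | 1⟩
  P={3,5}:  v_{3} + v_{5} = v_{0}  so sig = ⟨2 | 1⟩
  P={3,4}:  v_{3} + v_{4} = 2·v_{0}  so sig = ⟨2 | 2⟩

Sorted signature multiset PRS(X):
[⟨2 | 0⟩, ⟨2 | 0⟩, ⟨2 | 1⟩, ⟨2 | 1⟩, ⟨2 | 1⟩, ⟨2 | 1⟩, ⟨2 | 1⟩, ⟨2 | 1⟩, ⟨2 | 2⟩]


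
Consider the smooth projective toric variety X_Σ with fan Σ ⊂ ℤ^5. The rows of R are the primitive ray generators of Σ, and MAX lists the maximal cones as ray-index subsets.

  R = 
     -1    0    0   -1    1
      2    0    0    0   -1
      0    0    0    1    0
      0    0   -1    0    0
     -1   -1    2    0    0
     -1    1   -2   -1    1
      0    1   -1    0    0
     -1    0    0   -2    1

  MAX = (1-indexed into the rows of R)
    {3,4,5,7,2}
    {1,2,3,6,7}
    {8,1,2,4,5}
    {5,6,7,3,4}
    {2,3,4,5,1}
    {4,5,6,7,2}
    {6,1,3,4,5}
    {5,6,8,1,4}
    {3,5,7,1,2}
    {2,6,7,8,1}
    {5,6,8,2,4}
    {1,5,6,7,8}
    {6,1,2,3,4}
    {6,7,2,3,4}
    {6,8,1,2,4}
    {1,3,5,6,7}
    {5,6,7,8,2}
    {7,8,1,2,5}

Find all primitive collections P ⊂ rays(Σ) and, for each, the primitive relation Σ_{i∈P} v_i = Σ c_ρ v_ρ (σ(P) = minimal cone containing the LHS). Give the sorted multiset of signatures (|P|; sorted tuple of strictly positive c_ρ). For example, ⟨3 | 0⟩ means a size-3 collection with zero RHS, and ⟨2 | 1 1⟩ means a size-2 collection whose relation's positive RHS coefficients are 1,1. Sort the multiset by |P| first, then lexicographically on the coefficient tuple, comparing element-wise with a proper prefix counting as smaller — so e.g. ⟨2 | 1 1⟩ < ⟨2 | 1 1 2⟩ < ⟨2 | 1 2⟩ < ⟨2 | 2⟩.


Σ has 5 primitive collections:

  P = {3,8}:  v_{3} + v_{8} = v_{1}  ⟹  sig = ⟨2 | 1⟩
  P = {1,4,7}:  v_{1} + v_{4} + v_{7} = v_{6}  ⟹  sig = ⟨3 | 1⟩
  P = {4,7,8}:  v_{4} + v_{7} + v_{8} = v_{2} + v_{5} + 2·v_{6}  ⟹  sig = ⟨3 | 1 1 2⟩
  P = {2,3,5,6}:  v_{2} + v_{3} + v_{5} + v_{6} = 0  ⟹  sig = ⟨4 | 0⟩
  P = {1,2,5,6}:  v_{1} + v_{2} + v_{5} + v_{6} = v_{8}  ⟹  sig = ⟨4 | 1⟩

Sorted signature multiset PRS(X):
    |P|=2: 1 collection, coeffs (1)
    |P|=3: 2 collections, coeffs (1), (1,1,2)
    |P|=4: 2 collections, coeffs (), (1)


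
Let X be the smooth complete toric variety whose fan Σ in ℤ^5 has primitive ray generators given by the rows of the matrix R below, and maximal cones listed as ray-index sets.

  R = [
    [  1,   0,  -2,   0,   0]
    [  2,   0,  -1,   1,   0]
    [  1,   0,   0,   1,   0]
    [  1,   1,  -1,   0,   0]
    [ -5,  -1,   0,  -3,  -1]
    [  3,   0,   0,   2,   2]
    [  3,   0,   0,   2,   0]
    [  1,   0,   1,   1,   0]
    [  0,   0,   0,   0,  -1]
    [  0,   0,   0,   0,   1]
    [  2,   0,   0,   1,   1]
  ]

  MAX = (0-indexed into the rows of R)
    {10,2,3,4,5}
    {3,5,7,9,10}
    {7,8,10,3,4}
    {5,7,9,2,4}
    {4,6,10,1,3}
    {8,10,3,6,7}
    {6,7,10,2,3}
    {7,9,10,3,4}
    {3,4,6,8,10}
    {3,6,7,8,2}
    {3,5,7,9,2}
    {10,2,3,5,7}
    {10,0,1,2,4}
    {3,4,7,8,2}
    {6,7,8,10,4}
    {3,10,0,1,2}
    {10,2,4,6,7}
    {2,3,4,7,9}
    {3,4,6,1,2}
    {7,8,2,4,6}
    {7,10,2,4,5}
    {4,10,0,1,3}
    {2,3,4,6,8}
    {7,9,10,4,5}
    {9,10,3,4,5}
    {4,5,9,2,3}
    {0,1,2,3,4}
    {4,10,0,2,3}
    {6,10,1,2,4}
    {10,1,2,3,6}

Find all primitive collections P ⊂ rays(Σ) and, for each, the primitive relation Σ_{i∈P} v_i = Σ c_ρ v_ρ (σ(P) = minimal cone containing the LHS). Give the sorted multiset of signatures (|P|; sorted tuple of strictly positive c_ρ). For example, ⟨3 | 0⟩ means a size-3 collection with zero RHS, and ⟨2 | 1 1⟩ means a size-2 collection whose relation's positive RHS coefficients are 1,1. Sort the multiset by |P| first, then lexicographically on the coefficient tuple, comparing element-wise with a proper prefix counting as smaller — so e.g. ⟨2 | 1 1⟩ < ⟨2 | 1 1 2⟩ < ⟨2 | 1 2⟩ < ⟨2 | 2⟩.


20 minimal non-faces of Δ(Σ) (on 11 rays):

  P={8,9}:  v_{8} + v_{9} = 0  so sig = ⟨2 | 0⟩
  P={0,7}:  v_{0} + v_{7} = v_{1}  so sig = ⟨2 | 1⟩
  P={1,7}:  v_{1} + v_{7} = v_{6}  so sig = ⟨2 | 1⟩
  P={5,8}:  v_{5} + v_{8} = v_{2} + v_{10}  so sig = ⟨2 | 1 1⟩
  P={6,9}:  v_{6} + v_{9} = v_{2} + v_{10}  so sig = ⟨2 | 1 1⟩
  P={0,8}:  v_{0} + v_{8} = v_{1} + v_{3} + v_{4} + v_{6}  so sig = ⟨2 | 1 1 1 1⟩
  P={1,8}:  v_{1} + v_{8} = v_{3} + v_{4} + 2·v_{6}  so sig = ⟨2 | 1 1 2⟩
  P={1,9}:  v_{1} + v_{9} = 2·v_{2} + v_{3} + v_{4} + 2·v_{10}  so sig = ⟨2 | 1 1 2 2⟩
  P={1,5}:  v_{1} + v_{5} = 3·v_{2} + v_{3} + v_{4} + 3·v_{10}  so sig = ⟨2 | 1 1 3 3⟩
  P={0,6}:  v_{0} + v_{6} = 2·v_{1}  so sig = ⟨2 | 2⟩
  P={5,6}:  v_{5} + v_{6} = 2·v_{2} + 2·v_{10}  so sig = ⟨2 | 2 2⟩
  P={0,9}:  v_{0} + v_{9} = 3·v_{2} + 2·v_{3} + 2·v_{4} + 3·v_{10}  so sig = ⟨2 | 2 2 3 3⟩
  P={0,5}:  v_{0} + v_{5} = 4·v_{2} + 2·v_{3} + 2·v_{4} + 4·v_{10}  so sig = ⟨2 | 2 2 4 4⟩
  P={2,8,10}:  v_{2} + v_{8} + v_{10} = v_{6}  so sig = ⟨3 | 1⟩
  P={2,9,10}:  v_{2} + v_{9} + v_{10} = v_{5}  so sig = ⟨3 | 1⟩
  P={3,4,5,7}:  v_{3} + v_{4} + v_{5} + v_{7} = v_{9}  so sig = ⟨4 | 1⟩
  P={3,4,6,7}:  v_{3} + v_{4} + v_{6} + v_{7} = v_{8}  so sig = ⟨4 | 1⟩
  P={2,3,4,7,10}:  v_{2} + v_{3} + v_{4} + v_{7} + v_{10} = 0  so sig = ⟨5 | 0⟩
  P={1,2,3,4,10}:  v_{1} + v_{2} + v_{3} + v_{4} + v_{10} = v_{0}  so sig = ⟨5 | 1⟩
  P={2,3,4,6,10}:  v_{2} + v_{3} + v_{4} + v_{6} + v_{10} = v_{1}  so sig = ⟨5 | 1⟩

Signatures (|P|; sorted positive RHS coefficients), sorted:
    ⟨2 | 0⟩
    ⟨2 | 1⟩
    ⟨2 | 1⟩
    ⟨2 | 1 1⟩
    ⟨2 | 1 1⟩
    ⟨2 | 1 1 1 1⟩
    ⟨2 | 1 1 2⟩
    ⟨2 | 1 1 2 2⟩
    ⟨2 | 1 1 3 3⟩
    ⟨2 | 2⟩
    ⟨2 | 2 2⟩
    ⟨2 | 2 2 3 3⟩
    ⟨2 | 2 2 4 4⟩
    ⟨3 | 1⟩
    ⟨3 | 1⟩
    ⟨4 | 1⟩
    ⟨4 | 1⟩
    ⟨5 | 0⟩
    ⟨5 | 1⟩
    ⟨5 | 1⟩


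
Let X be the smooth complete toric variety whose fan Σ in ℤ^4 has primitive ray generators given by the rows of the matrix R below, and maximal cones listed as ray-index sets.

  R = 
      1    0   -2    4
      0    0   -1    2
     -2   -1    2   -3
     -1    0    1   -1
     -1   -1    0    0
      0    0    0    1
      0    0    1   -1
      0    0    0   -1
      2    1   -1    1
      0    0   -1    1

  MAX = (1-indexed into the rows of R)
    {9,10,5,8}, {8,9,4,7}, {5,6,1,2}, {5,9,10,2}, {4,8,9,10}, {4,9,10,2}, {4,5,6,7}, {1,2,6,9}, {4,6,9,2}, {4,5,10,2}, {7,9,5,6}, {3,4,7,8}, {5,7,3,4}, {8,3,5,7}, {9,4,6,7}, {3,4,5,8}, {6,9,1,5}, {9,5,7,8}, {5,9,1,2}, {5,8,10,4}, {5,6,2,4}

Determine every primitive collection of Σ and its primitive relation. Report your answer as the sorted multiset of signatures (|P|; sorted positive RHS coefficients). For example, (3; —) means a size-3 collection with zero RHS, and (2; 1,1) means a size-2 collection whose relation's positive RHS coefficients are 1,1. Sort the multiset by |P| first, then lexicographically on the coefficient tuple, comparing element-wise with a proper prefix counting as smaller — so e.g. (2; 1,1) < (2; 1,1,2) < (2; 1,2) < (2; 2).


The 17 primitive collections of Σ (r=10, n=4):

  {6,8}:  v_{6} + v_{8} = 0 — sig = (2; —)
  {7,10}:  v_{7} + v_{10} = 0 — sig = (2; —)
  {2,7}:  v_{2} + v_{7} = v_{6} — sig = (2; 1)
  {2,8}:  v_{2} + v_{8} = v_{10} — sig = (2; 1)
  {6,10}:  v_{6} + v_{10} = v_{2} — sig = (2; 1)
  {1,3}:  v_{1} + v_{3} = v_{5} + v_{6} — sig = (2; 1,1)
  {1,4}:  v_{1} + v_{4} = v_{2} + v_{6} — sig = (2; 1,1)
  {2,3}:  v_{2} + v_{3} = v_{4} + v_{5} — sig = (2; 1,1)
  {3,9}:  v_{3} + v_{9} = v_{7} + v_{8} — sig = (2; 1,1)
  {1,8}:  v_{1} + v_{8} = v_{2} + v_{5} + v_{9} — sig = (2; 1,1,1)
  {3,6}:  v_{3} + v_{6} = v_{4} + v_{5} + v_{7} — sig = (2; 1,1,1)
  {3,10}:  v_{3} + v_{10} = v_{4} + v_{5} + v_{8} — sig = (2; 1,1,1)
  {1,7}:  v_{1} + v_{7} = v_{5} + 2·v_{6} + v_{9} — sig = (2; 1,1,2)
  {1,10}:  v_{1} + v_{10} = 2·v_{2} + v_{5} + v_{9} — sig = (2; 1,1,2)
  {4,5,9}:  v_{4} + v_{5} + v_{9} = 0 — sig = (3; —)
  {2,5,6,9}:  v_{2} + v_{5} + v_{6} + v_{9} = v_{1} — sig = (4; 1)
  {4,5,7,8}:  v_{4} + v_{5} + v_{7} + v_{8} = v_{3} — sig = (4; 1)

Signatures (|P|; sorted positive RHS coefficients), sorted:
    |P|=2: 14 collections, coeffs (), (), (1), (1), (1), (1,1), (1,1), (1,1), (1,1), (1,1,1), (1,1,1), (1,1,1), (1,1,2), (1,1,2)
    |P|=3: 1 collection, coeffs ()
    |P|=4: 2 collections, coeffs (1), (1)


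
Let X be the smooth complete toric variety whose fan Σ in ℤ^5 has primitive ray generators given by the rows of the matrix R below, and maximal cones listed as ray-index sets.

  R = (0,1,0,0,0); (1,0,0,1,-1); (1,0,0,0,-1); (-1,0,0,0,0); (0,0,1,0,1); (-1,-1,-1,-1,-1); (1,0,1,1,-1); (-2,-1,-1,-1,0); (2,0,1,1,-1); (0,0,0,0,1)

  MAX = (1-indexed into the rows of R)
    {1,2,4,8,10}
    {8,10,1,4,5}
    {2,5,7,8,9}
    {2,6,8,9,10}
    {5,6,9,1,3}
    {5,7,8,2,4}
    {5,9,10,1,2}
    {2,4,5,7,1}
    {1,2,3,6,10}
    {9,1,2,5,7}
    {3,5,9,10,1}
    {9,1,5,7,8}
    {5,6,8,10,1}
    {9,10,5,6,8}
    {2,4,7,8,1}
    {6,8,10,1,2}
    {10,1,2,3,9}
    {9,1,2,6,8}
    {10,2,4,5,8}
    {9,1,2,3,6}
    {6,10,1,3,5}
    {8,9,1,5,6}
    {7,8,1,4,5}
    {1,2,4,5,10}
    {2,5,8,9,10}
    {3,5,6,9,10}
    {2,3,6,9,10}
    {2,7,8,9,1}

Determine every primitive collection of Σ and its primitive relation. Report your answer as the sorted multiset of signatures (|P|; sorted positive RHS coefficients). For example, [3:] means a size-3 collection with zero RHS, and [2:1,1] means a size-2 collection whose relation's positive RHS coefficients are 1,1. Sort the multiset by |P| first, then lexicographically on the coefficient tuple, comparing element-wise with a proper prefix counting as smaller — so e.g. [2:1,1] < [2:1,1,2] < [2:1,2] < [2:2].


12 minimal non-faces of Δ(Σ) (on 10 rays):

  P = {3,8}:  v_{3} + v_{8} = v_{6}  so sig = [2:1]
  P = {4,9}:  v_{4} + v_{9} = v_{7}  so sig = [2:1]
  P = {7,10}:  v_{7} + v_{10} = v_{2} + v_{5}  so sig = [2:1,1]
  P = {3,4}:  v_{3} + v_{4} = v_{1} + v_{8} + v_{9}  so sig = [2:1,1,1]
  P = {3,7}:  v_{3} + v_{7} = v_{1} + v_{8} + 2·v_{9}  so sig = [2:1,1,2]
  P = {4,6}:  v_{4} + v_{6} = v_{1} + 2·v_{8} + v_{9}  so sig = [2:1,1,2]
  P = {6,7}:  v_{6} + v_{7} = v_{1} + 2·v_{8} + 2·v_{9}  so sig = [2:1,2,2]
  P = {2,3,5}:  v_{2} + v_{3} + v_{5} = v_{9}  so sig = [3:1]
  P = {2,5,6}:  v_{2} + v_{5} + v_{6} = v_{8} + v_{9}  so sig = [3:1,1]
  P = {1,8,9,10}:  v_{1} + v_{8} + v_{9} + v_{10} = 0  so sig = [4:]
  P = {1,2,5,8}:  v_{1} + v_{2} + v_{5} + v_{8} = v_{4}  so sig = [4:1]
  P = {1,6,9,10}:  v_{1} + v_{6} + v_{9} + v_{10} = v_{3}  so sig = [4:1]

Signatures (|P|; sorted positive RHS coefficients), sorted:
    |P|=2: 7 collections, coeffs (1), (1), (1,1), (1,1,1), (1,1,2), (1,1,2), (1,2,2)
    |P|=3: 2 collections, coeffs (1), (1,1)
    |P|=4: 3 collections, coeffs (), (1), (1)


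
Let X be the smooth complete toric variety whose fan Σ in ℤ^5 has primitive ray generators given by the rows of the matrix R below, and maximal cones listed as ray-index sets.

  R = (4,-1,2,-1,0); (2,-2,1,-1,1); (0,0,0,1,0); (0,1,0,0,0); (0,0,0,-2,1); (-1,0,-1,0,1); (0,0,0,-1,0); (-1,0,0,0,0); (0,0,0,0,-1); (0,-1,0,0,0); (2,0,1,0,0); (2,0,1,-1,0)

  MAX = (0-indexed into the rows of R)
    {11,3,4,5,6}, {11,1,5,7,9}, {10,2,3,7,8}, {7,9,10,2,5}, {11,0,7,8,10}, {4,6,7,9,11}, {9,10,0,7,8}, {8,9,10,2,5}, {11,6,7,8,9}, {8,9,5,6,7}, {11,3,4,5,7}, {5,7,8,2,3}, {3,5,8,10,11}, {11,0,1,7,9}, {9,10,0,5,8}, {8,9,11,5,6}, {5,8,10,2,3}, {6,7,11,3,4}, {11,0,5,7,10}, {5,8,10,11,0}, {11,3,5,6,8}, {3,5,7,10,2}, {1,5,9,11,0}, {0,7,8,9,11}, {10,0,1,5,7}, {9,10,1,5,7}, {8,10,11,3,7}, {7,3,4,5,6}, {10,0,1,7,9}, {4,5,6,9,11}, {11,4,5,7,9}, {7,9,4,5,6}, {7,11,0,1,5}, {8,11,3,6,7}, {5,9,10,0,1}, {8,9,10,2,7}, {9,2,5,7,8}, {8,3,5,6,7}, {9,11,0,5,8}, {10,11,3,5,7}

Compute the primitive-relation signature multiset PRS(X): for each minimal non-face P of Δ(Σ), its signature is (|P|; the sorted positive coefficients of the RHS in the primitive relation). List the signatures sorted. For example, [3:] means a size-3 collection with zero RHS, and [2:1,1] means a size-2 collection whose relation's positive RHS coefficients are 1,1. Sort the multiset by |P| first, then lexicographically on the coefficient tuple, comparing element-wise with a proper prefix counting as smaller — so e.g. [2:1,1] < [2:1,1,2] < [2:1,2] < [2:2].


Minimal non-faces — 23 found among 12 rays, 40 max cones:

  {2,6}:  v_{2} + v_{6} = 0  so sig = [2:]
  {3,9}:  v_{3} + v_{9} = 0  so sig = [2:]
  {2,11}:  v_{2} + v_{11} = v_{10}  so sig = [2:1]
  {6,10}:  v_{6} + v_{10} = v_{11}  so sig = [2:1]
  {0,3}:  v_{0} + v_{3} = v_{10} + v_{11}  so sig = [2:1,1]
  {1,3}:  v_{1} + v_{3} = v_{0} + v_{5} + v_{7}  so sig = [2:1,1,1]
  {2,4}:  v_{2} + v_{4} = v_{5} + v_{7} + v_{11}  so sig = [2:1,1,1]
  {0,4}:  v_{0} + v_{4} = v_{5} + v_{7} + v_{9} + 3·v_{11}  so sig = [2:1,1,1,3]
  {4,10}:  v_{4} + v_{10} = v_{5} + v_{7} + 2·v_{11}  so sig = [2:1,1,2]
  {1,2}:  v_{1} + v_{2} = v_{5} + v_{7} + 2·v_{9} + 2·v_{10}  so sig = [2:1,1,2,2]
  {1,6}:  v_{1} + v_{6} = v_{5} + v_{7} + 2·v_{9} + 2·v_{11}  so sig = [2:1,1,2,2]
  {0,2}:  v_{0} + v_{2} = v_{9} + 2·v_{10}  so sig = [2:1,2]
  {0,6}:  v_{0} + v_{6} = v_{9} + 2·v_{11}  so sig = [2:1,2]
  {1,8}:  v_{1} + v_{8} = 2·v_{9} + v_{11}  so sig = [2:1,2]
  {4,8}:  v_{4} + v_{8} = 2·v_{6}  so sig = [2:2]
  {1,4}:  v_{1} + v_{4} = 2·v_{5} + 2·v_{7} + 2·v_{9} + 3·v_{11}  so sig = [2:2,2,2,3]
  {9,10,11}:  v_{9} + v_{10} + v_{11} = v_{0}  so sig = [3:1]
  {1,10,11}:  v_{1} + v_{10} + v_{11} = 2·v_{0} + v_{5} + v_{7}  so sig = [3:1,1,2]
  {5,7,8,10}:  v_{5} + v_{7} + v_{8} + v_{10} = 0  so sig = [4:]
  {0,5,7,9}:  v_{0} + v_{5} + v_{7} + v_{9} = v_{1}  so sig = [4:1]
  {5,6,7,11}:  v_{5} + v_{6} + v_{7} + v_{11} = v_{4}  so sig = [4:1]
  {5,7,8,11}:  v_{5} + v_{7} + v_{8} + v_{11} = v_{6}  so sig = [4:1]
  {0,5,7,8}:  v_{0} + v_{5} + v_{7} + v_{8} = v_{9} + v_{11}  so sig = [4:1,1]

so the primitive-relation signature multiset is
{ [2:] ×2,  [2:1] ×2,  [2:1,1],  [2:1,1,1] ×2,  [2:1,1,1,3],  [2:1,1,2],  [2:1,1,2,2] ×2,  [2:1,2] ×3,  [2:2],  [2:2,2,2,3],  [3:1],  [3:1,1,2],  [4:],  [4:1] ×3,  [4:1,1] }


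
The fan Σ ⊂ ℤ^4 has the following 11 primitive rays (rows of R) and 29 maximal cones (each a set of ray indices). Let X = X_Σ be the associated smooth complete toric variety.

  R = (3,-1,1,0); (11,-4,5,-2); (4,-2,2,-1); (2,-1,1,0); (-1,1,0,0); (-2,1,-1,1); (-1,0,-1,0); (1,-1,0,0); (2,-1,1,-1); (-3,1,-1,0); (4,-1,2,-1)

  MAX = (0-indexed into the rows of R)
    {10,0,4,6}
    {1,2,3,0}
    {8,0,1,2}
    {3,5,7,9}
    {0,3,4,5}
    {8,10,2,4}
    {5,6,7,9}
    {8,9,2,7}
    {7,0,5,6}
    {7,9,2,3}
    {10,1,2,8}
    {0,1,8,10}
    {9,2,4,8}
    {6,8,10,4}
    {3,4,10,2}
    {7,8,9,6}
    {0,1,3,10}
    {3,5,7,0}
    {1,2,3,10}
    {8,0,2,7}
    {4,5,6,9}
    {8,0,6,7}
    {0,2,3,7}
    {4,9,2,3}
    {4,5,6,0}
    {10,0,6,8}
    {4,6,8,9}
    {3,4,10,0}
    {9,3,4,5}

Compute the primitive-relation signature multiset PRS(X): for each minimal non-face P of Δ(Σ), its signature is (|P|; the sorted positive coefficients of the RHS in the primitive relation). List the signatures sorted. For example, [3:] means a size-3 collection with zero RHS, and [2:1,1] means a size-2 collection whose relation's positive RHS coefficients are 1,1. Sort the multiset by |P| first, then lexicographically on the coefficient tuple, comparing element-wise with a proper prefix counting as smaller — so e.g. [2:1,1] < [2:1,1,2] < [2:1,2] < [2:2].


Σ has 18 primitive collections:

  P={0,9}:  v_{0} + v_{9} = 0 — sig = [2:]
  P={4,7}:  v_{4} + v_{7} = 0 — sig = [2:]
  P={5,8}:  v_{5} + v_{8} = 0 — sig = [2:]
  P={2,5}:  v_{2} + v_{5} = v_{3} — sig = [2:1]
  P={3,6}:  v_{3} + v_{6} = v_{7} — sig = [2:1]
  P={3,8}:  v_{3} + v_{8} = v_{2} — sig = [2:1]
  P={1,9}:  v_{1} + v_{9} = v_{2} + v_{10} — sig = [2:1,1]
  P={2,6}:  v_{2} + v_{6} = v_{7} + v_{8} — sig = [2:1,1]
  P={5,10}:  v_{5} + v_{10} = v_{0} + v_{4} — sig = [2:1,1]
  P={7,10}:  v_{7} + v_{10} = v_{0} + v_{8} — sig = [2:1,1]
  P={9,10}:  v_{9} + v_{10} = v_{4} + v_{8} — sig = [2:1,1]
  P={1,5}:  v_{1} + v_{5} = v_{0} + v_{3} + v_{10} — sig = [2:1,1,1]
  P={1,7}:  v_{1} + v_{7} = 2·v_{0} + v_{2} + v_{8} — sig = [2:1,1,2]
  P={1,4}:  v_{1} + v_{4} = v_{3} + 2·v_{10} — sig = [2:1,2]
  P={1,6}:  v_{1} + v_{6} = 2·v_{0} + 2·v_{8} — sig = [2:2,2]
  P={0,2,10}:  v_{0} + v_{2} + v_{10} = v_{1} — sig = [3:1]
  P={0,4,8}:  v_{0} + v_{4} + v_{8} = v_{10} — sig = [3:1]
  P={0,2,4}:  v_{0} + v_{2} + v_{4} = v_{3} + v_{10} — sig = [3:1,1]

Hence PRS(X_Σ) =
    [2:]
    [2:]
    [2:]
    [2:1]
    [2:1]
    [2:1]
    [2:1,1]
    [2:1,1]
    [2:1,1]
    [2:1,1]
    [2:1,1]
    [2:1,1,1]
    [2:1,1,2]
    [2:1,2]
    [2:2,2]
    [3:1]
    [3:1]
    [3:1,1]


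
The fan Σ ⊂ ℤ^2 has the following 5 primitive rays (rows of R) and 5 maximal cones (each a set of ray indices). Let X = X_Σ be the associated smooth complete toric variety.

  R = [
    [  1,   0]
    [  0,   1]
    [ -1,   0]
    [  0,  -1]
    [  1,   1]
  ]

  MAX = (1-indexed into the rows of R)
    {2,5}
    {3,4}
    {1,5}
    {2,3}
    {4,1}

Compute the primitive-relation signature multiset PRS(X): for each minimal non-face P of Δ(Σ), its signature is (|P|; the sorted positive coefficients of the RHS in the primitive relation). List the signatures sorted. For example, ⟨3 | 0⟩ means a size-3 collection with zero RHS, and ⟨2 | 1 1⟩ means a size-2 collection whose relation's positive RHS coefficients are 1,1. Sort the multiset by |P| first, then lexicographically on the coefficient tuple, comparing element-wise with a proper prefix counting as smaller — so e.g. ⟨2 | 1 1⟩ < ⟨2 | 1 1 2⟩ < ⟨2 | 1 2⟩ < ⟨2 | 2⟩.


Δ(Σ) — 5 vertices, 5 min non-faces:

  P={1,3}:  v_{1} + v_{3} = 0  ⇒ sig = ⟨2 | 0⟩
  P={2,4}:  v_{2} + v_{4} = 0  ⇒ sig = ⟨2 | 0⟩
  P={1,2}:  v_{1} + v_{2} = v_{5}  ⇒ sig = ⟨2 | 1⟩
  P={3,5}:  v_{3} + v_{5} = v_{2}  ⇒ sig = ⟨2 | 1⟩
  P={4,5}:  v_{4} + v_{5} = v_{1}  ⇒ sig = ⟨2 | 1⟩

Hence PRS(X_Σ) =
    |P|=2: 5 collections, coeffs (), (), (1), (1), (1)


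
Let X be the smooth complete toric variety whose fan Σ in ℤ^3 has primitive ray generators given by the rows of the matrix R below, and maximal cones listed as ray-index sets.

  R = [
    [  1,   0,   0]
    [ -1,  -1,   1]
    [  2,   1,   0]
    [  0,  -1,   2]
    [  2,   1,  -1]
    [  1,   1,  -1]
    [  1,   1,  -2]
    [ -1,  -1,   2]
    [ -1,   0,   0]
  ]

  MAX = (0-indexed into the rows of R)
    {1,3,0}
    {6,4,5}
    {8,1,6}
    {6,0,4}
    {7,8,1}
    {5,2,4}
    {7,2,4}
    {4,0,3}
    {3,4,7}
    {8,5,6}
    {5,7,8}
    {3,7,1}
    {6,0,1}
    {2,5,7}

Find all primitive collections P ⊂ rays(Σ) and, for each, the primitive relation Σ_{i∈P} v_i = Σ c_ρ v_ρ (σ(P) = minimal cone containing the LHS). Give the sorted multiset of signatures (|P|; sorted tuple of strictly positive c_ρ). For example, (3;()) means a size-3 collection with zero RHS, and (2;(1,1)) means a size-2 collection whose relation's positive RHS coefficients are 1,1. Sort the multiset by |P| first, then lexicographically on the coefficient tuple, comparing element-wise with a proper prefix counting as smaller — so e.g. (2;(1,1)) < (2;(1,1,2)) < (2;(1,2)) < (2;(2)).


|primitive collections| = 16. Relations:

  • {0,8}:  v_{0} + v_{8} = 0  so sig = (2;())
  • {1,5}:  v_{1} + v_{5} = 0  so sig = (2;())
  • {6,7}:  v_{6} + v_{7} = 0  so sig = (2;())
  • {0,5}:  v_{0} + v_{5} = v_{4}  so sig = (2;(1))
  • {0,7}:  v_{0} + v_{7} = v_{3}  so sig = (2;(1))
  • {1,4}:  v_{1} + v_{4} = v_{0}  so sig = (2;(1))
  • {3,6}:  v_{3} + v_{6} = v_{0}  so sig = (2;(1))
  • {3,8}:  v_{3} + v_{8} = v_{7}  so sig = (2;(1))
  • {4,8}:  v_{4} + v_{8} = v_{5}  so sig = (2;(1))
  • {1,2}:  v_{1} + v_{2} = v_{4} + v_{7}  so sig = (2;(1,1))
  • {2,6}:  v_{2} + v_{6} = v_{4} + v_{5}  so sig = (2;(1,1))
  • {3,5}:  v_{3} + v_{5} = v_{4} + v_{7}  so sig = (2;(1,1))
  • {0,2}:  v_{0} + v_{2} = 2·v_{4} + v_{7}  so sig = (2;(1,2))
  • {2,8}:  v_{2} + v_{8} = 2·v_{5} + v_{7}  so sig = (2;(1,2))
  • {2,3}:  v_{2} + v_{3} = 2·v_{4} + 2·v_{7}  so sig = (2;(2,2))
  • {4,5,7}:  v_{4} + v_{5} + v_{7} = v_{2}  so sig = (3;(1))

Signatures (|P|; sorted positive RHS coefficients), sorted:
{ (2;()) ×3,  (2;(1)) ×6,  (2;(1,1)) ×3,  (2;(1,2)) ×2,  (2;(2,2)),  (3;(1)) }


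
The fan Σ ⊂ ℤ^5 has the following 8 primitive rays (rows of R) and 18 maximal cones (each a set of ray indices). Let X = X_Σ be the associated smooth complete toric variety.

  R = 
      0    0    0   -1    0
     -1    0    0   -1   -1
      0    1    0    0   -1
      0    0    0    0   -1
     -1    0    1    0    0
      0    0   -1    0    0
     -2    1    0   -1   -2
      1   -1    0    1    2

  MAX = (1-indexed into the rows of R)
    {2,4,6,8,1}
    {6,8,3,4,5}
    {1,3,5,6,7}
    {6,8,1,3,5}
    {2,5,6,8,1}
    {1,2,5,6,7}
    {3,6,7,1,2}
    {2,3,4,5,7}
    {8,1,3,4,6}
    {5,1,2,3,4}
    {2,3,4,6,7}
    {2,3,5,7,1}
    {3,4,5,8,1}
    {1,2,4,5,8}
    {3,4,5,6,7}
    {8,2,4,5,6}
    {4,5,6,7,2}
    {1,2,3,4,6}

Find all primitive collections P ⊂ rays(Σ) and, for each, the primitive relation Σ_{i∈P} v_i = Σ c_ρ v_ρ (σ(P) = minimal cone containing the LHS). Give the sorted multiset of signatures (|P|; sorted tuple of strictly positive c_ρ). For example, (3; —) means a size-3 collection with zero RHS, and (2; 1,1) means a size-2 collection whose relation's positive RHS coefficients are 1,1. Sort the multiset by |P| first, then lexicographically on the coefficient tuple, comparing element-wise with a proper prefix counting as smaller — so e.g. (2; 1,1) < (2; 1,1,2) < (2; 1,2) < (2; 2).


Σ has 5 primitive collections:

  P={7,8}:  v_{7} + v_{8} = v_{5} + v_{6}  ⇒ sig = (2; 1,1)
  P={2,3,8}:  v_{2} + v_{3} + v_{8} = 0  ⇒ sig = (3; —)
  P={1,4,7}:  v_{1} + v_{4} + v_{7} = 2·v_{2} + v_{3}  ⇒ sig = (3; 1,2)
  P={1,4,5,6}:  v_{1} + v_{4} + v_{5} + v_{6} = v_{2}  ⇒ sig = (4; 1)
  P={2,3,5,6}:  v_{2} + v_{3} + v_{5} + v_{6} = v_{7}  ⇒ sig = (4; 1)

Signatures (|P|; sorted positive RHS coefficients), sorted:
    (2; 1,1)
    (3; —)
    (3; 1,2)
    (4; 1)
    (4; 1)
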